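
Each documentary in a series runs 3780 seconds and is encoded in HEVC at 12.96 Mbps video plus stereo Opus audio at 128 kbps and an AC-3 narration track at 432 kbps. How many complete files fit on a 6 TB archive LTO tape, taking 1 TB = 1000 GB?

Audio total: 128 + 432 = 560 kbps = 0.560 Mbps.
Total bitrate: 13.520 Mbps.
Per item: 13.520 Mbps × 3780 s = 51,106 Mb = 6,388 MB.
Capacity: 6 TB = 48,000,000 Mb; 939.23 items → 939 complete.

939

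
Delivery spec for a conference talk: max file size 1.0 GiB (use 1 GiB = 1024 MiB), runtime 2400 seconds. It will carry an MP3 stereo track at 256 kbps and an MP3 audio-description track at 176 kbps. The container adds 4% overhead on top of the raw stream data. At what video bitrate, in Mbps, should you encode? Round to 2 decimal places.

Budget: 1.0 GiB = 8589.9 Mb.
Stream payload after overhead: 8589.9 / 1.04 = 8259.6 Mb.
Total bitrate budget: 8259.6 Mb / 2400 s = 3.441 Mbps.
Audio total: 256 + 176 = 432 kbps = 0.432 Mbps.
Video: 3.441 − 0.432 = 3.009 Mbps.

3.01 Mbps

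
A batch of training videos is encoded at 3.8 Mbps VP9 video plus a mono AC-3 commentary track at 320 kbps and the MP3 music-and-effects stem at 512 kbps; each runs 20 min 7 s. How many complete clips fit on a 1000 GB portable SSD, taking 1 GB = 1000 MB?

20 min 7 s = 1207 s
Audio total: 320 + 512 = 832 kbps = 0.832 Mbps.
Total bitrate: 4.632 Mbps.
Per item: 4.632 Mbps × 1207 s = 5,591 Mb = 698.9 MB.
Capacity: 1000 GB = 8,000,000 Mb; 1430.92 items → 1430 complete.

1430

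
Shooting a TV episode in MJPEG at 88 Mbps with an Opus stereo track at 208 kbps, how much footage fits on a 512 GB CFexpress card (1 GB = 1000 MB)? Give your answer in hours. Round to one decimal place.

Audio: 208 kbps = 0.208 Mbps.
Total bitrate: 88 + 0.208 = 88.208 Mbps.
Capacity: 512 GB = 4,096,000 Mb.
Recording time: 4,096,000 / 88.208 = 46,436 s ≈ 12.9 hours.

12.9 hours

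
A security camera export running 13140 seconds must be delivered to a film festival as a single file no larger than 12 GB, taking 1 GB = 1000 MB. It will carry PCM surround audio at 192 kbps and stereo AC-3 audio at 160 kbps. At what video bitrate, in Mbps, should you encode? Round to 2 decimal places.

Budget: 12 GB = 96000.0 Mb.
Total bitrate budget: 96000.0 Mb / 13140 s = 7.306 Mbps.
Audio total: 192 + 160 = 352 kbps = 0.352 Mbps.
Video: 7.306 − 0.352 = 6.954 Mbps.

6.95 Mbps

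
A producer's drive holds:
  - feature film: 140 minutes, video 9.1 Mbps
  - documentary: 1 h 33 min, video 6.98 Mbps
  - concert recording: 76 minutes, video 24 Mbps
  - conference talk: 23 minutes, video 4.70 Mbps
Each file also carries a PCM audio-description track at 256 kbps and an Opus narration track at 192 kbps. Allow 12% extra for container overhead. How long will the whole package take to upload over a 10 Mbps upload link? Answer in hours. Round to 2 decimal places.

Audio total: 256 + 192 = 448 kbps = 0.448 Mbps.
feature film: 9.548 Mbps × 8400 s × 1.12 = 89827.6 Mb
documentary: 7.428 Mbps × 5580 s × 1.12 = 46422.0 Mb
concert recording: 24.448 Mbps × 4560 s × 1.12 = 124860.8 Mb
conference talk: 5.148 Mbps × 1380 s × 1.12 = 7956.7 Mb
Total: 269067.2 Mb = 33633.4 MB.
At 10 Mbps: 269067.2 / 10 = 26907 s ≈ 7.47 hours.

7.47 hours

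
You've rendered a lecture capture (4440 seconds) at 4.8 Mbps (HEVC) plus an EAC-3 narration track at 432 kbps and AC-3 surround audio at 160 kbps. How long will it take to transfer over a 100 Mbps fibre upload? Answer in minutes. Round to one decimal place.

Audio total: 432 + 160 = 592 kbps = 0.592 Mbps.
Total bitrate: 5.392 Mbps.
File: 5.392 Mbps × 4440 s = 23940.5 Mb.
At 100 Mbps: 23940.5 / 100 = 239.4 s ≈ 3.99 minutes.

4.0 minutes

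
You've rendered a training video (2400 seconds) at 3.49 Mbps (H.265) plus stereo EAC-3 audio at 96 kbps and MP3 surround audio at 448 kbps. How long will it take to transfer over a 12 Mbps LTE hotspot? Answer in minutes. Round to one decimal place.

Audio total: 96 + 448 = 544 kbps = 0.544 Mbps.
Total bitrate: 4.034 Mbps.
File: 4.034 Mbps × 2400 s = 9681.6 Mb.
At 12 Mbps: 9681.6 / 12 = 806.8 s ≈ 13.4 minutes.

13.4 minutes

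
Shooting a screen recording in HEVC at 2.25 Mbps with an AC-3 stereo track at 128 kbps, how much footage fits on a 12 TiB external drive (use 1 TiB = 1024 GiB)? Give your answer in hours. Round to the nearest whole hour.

Audio: 128 kbps = 0.128 Mbps.
Total bitrate: 2.25 + 0.128 = 2.378 Mbps.
Capacity: 12 TiB = 105,553,116 Mb.
Recording time: 105,553,116 / 2.378 = 44,387,349 s ≈ 12,330 hours.

12330 hours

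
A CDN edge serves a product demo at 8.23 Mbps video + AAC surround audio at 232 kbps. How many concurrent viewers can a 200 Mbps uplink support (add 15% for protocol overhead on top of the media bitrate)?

Audio: 232 kbps = 0.232 Mbps.
Per-viewer media rate: 8.462 Mbps.
On the wire with 15% overhead: 9.731 Mbps.
200 Mbps = 200.0 Mbps; 200.0 / 9.731 = 20.55 → 20 viewers.

20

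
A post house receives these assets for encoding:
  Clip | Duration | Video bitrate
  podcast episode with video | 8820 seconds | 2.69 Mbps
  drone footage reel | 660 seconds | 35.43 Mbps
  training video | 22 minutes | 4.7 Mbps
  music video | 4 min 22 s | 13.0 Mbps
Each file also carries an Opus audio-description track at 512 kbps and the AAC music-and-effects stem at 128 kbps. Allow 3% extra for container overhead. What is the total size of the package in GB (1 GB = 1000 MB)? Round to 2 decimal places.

Audio total: 512 + 128 = 640 kbps = 0.640 Mbps.
podcast episode with video: 3.330 Mbps × 8820 s × 1.03 = 30251.7 Mb
drone footage reel: 36.070 Mbps × 660 s × 1.03 = 24520.4 Mb
training video: 5.340 Mbps × 1320 s × 1.03 = 7260.3 Mb
music video: 13.640 Mbps × 262 s × 1.03 = 3680.9 Mb
Total: 65713.3 Mb = 8214.2 MB.
= 8.214 GB.

8.21 GB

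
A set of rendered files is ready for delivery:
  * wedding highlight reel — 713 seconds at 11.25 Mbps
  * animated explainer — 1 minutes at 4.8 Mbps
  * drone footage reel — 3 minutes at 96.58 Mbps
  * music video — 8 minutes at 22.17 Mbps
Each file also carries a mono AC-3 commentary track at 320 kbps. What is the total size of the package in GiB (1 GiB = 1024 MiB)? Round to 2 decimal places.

4.28 GiB

Audio: 320 kbps = 0.320 Mbps.
wedding highlight reel: 11.570 Mbps × 713 s = 8249.4 Mb
animated explainer: 5.120 Mbps × 60 s = 307.2 Mb
drone footage reel: 96.900 Mbps × 180 s = 17442.0 Mb
music video: 22.490 Mbps × 480 s = 10795.2 Mb
Total: 36793.8 Mb = 4599.2 MB.
= 4.283 GiB.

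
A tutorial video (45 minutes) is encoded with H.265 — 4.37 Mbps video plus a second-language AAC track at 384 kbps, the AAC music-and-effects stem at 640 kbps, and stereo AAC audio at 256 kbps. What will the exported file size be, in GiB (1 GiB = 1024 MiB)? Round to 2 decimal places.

1.78 GiB

45 min = 2700 s
Audio total: 384 + 640 + 256 = 1280 kbps = 1.280 Mbps.
Total bitrate: 4.37 + 1.280 = 5.650 Mbps.
Stream data: 5.650 Mbps × 2700 s = 15255.0 Mb.
15,255 Mb = 1,906,875,000 bytes ÷ 1,073,741,824 = 1.776 GiB.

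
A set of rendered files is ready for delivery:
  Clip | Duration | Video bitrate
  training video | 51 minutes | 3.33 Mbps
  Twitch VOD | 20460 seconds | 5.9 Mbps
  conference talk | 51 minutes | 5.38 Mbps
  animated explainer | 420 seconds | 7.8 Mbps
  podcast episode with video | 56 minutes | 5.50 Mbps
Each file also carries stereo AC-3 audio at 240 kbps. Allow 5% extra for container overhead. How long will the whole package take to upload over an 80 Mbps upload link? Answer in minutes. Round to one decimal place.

Audio: 240 kbps = 0.240 Mbps.
training video: 3.570 Mbps × 3060 s × 1.05 = 11470.4 Mb
Twitch VOD: 6.140 Mbps × 20460 s × 1.05 = 131905.6 Mb
conference talk: 5.620 Mbps × 3060 s × 1.05 = 18057.1 Mb
animated explainer: 8.040 Mbps × 420 s × 1.05 = 3545.6 Mb
podcast episode with video: 5.740 Mbps × 3360 s × 1.05 = 20250.7 Mb
Total: 185229.5 Mb = 23153.7 MB.
At 80 Mbps: 185229.5 / 80 = 2315 s ≈ 38.6 minutes.

38.6 minutes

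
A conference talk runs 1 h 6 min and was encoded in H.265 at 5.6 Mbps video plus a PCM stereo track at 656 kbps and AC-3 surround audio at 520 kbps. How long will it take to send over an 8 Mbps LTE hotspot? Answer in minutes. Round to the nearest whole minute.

56 minutes

1 h 6 min = 66 min = 3960 s
Audio total: 656 + 520 = 1176 kbps = 1.176 Mbps.
Total bitrate: 6.776 Mbps.
File: 6.776 Mbps × 3960 s = 26833.0 Mb.
At 8 Mbps: 26833.0 / 8 = 3354.1 s ≈ 55.9 minutes.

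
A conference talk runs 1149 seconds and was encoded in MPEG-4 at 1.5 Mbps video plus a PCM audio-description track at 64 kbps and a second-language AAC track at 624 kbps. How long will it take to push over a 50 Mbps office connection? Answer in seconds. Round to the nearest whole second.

50 seconds

Audio total: 64 + 624 = 688 kbps = 0.688 Mbps.
Total bitrate: 2.188 Mbps.
File: 2.188 Mbps × 1149 s = 2514.0 Mb.
At 50 Mbps: 2514.0 / 50 = 50.3 s ≈ 50.3 seconds.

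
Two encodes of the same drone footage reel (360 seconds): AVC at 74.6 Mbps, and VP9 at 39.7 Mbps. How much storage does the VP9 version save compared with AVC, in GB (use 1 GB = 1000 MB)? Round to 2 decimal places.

1.57 GB

AVC: 74.600 Mbps × 360 s = 26856.0 Mb = 3.357 GB.
VP9: 39.700 Mbps × 360 s = 14292.0 Mb = 1.786 GB.
Saving: 3.357 − 1.786 = 1.571 GB.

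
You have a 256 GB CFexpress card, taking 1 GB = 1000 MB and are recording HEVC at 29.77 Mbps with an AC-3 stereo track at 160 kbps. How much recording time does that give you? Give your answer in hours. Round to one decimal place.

19.0 hours

Audio: 160 kbps = 0.160 Mbps.
Total bitrate: 29.77 + 0.160 = 29.930 Mbps.
Capacity: 256 GB = 2,048,000 Mb.
Recording time: 2,048,000 / 29.930 = 68,426 s ≈ 19.0 hours.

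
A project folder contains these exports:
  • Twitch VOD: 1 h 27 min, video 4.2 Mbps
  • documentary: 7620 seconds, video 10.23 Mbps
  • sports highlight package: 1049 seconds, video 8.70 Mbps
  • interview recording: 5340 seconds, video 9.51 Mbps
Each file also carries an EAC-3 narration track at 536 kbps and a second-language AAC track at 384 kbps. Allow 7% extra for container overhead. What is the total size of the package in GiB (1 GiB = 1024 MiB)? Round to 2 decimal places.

Audio total: 536 + 384 = 920 kbps = 0.920 Mbps.
Twitch VOD: 5.120 Mbps × 5220 s × 1.07 = 28597.2 Mb
documentary: 11.150 Mbps × 7620 s × 1.07 = 90910.4 Mb
sports highlight package: 9.620 Mbps × 1049 s × 1.07 = 10797.8 Mb
interview recording: 10.430 Mbps × 5340 s × 1.07 = 59594.9 Mb
Total: 189900.4 Mb = 23737.5 MB.
= 22.11 GiB.

22.11 GiB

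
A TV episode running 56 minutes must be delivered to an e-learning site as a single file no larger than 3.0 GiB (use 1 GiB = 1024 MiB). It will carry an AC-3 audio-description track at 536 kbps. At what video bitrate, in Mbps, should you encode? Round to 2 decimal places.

7.13 Mbps

Budget: 3.0 GiB = 25769.8 Mb.
56 min = 3360 s
Total bitrate budget: 25769.8 Mb / 3360 s = 7.670 Mbps.
Audio: 536 kbps = 0.536 Mbps.
Video: 7.670 − 0.536 = 7.134 Mbps.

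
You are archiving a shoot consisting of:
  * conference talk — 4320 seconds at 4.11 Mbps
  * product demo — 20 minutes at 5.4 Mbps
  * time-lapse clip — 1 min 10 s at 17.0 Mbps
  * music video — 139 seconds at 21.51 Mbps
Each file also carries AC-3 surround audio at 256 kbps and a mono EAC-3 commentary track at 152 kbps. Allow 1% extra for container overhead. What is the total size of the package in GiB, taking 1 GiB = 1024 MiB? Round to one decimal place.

Audio total: 256 + 152 = 408 kbps = 0.408 Mbps.
conference talk: 4.518 Mbps × 4320 s × 1.01 = 19712.9 Mb
product demo: 5.808 Mbps × 1200 s × 1.01 = 7039.3 Mb
time-lapse clip: 17.408 Mbps × 70 s × 1.01 = 1230.7 Mb
music video: 21.918 Mbps × 139 s × 1.01 = 3077.1 Mb
Total: 31060.0 Mb = 3882.5 MB.
= 3.616 GiB.

3.6 GiB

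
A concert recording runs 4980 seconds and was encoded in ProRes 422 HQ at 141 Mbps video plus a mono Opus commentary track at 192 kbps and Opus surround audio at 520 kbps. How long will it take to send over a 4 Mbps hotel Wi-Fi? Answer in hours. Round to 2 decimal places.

Audio total: 192 + 520 = 712 kbps = 0.712 Mbps.
Total bitrate: 141.712 Mbps.
File: 141.712 Mbps × 4980 s = 705725.8 Mb.
At 4 Mbps: 705725.8 / 4 = 176431.4 s ≈ 49 hours.

49.01 hours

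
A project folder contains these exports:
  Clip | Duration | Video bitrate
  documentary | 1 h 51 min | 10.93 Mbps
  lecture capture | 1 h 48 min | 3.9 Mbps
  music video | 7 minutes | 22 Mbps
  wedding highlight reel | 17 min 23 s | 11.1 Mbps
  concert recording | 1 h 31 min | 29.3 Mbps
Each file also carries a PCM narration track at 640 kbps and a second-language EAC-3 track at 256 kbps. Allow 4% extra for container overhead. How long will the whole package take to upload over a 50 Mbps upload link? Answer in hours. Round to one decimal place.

Audio total: 640 + 256 = 896 kbps = 0.896 Mbps.
documentary: 11.826 Mbps × 6660 s × 1.04 = 81911.6 Mb
lecture capture: 4.796 Mbps × 6480 s × 1.04 = 32321.2 Mb
music video: 22.896 Mbps × 420 s × 1.04 = 10001.0 Mb
wedding highlight reel: 11.996 Mbps × 1043 s × 1.04 = 13012.3 Mb
concert recording: 30.196 Mbps × 5460 s × 1.04 = 171465.0 Mb
Total: 308711.0 Mb = 38588.9 MB.
At 50 Mbps: 308711.0 / 50 = 6174 s ≈ 1.72 hours.

1.7 hours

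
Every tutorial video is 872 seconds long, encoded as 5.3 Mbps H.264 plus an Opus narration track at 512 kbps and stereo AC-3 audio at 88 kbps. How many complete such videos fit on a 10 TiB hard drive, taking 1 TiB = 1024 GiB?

Audio total: 512 + 88 = 600 kbps = 0.600 Mbps.
Total bitrate: 5.900 Mbps.
Per item: 5.900 Mbps × 872 s = 5,145 Mb = 643.1 MB.
Capacity: 10 TiB = 87,960,930 Mb; 17097.06 items → 17097 complete.

17097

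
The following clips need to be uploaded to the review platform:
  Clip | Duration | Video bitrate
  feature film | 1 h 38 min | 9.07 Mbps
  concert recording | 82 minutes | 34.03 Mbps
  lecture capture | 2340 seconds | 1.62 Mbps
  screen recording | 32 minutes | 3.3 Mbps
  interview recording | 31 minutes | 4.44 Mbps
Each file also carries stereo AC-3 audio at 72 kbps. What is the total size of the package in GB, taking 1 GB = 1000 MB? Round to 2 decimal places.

30.05 GB

Audio: 72 kbps = 0.072 Mbps.
feature film: 9.142 Mbps × 5880 s = 53755.0 Mb
concert recording: 34.102 Mbps × 4920 s = 167781.8 Mb
lecture capture: 1.692 Mbps × 2340 s = 3959.3 Mb
screen recording: 3.372 Mbps × 1920 s = 6474.2 Mb
interview recording: 4.512 Mbps × 1860 s = 8392.3 Mb
Total: 240362.6 Mb = 30045.3 MB.
= 30.05 GB.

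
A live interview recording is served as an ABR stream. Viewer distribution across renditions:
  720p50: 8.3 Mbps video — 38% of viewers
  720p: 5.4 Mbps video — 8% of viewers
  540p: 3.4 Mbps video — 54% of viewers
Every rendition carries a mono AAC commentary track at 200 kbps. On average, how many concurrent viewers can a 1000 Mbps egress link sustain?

177

Audio: 200 kbps = 0.200 Mbps.
Average per-viewer bitrate: 0.38×8.500 + 0.08×5.600 + 0.54×3.600 = 5.622 Mbps.
1000 Mbps = 1,000 Mbps; 1,000 / 5.622 = 177.87 → 177.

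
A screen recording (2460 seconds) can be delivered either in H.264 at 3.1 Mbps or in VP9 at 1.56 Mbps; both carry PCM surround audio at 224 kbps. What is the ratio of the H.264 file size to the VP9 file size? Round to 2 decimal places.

Audio: 224 kbps = 0.224 Mbps.
H.264: 3.324 Mbps × 2460 s = 8177.0 Mb = 1.022 GB.
VP9: 1.784 Mbps × 2460 s = 4388.6 Mb = 0.549 GB.
Ratio: 1.022 / 0.549 = 1.863.

1.86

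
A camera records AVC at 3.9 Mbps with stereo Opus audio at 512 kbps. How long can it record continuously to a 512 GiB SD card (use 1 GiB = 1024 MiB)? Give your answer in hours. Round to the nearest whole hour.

Audio: 512 kbps = 0.512 Mbps.
Total bitrate: 3.9 + 0.512 = 4.412 Mbps.
Capacity: 512 GiB = 4,398,047 Mb.
Recording time: 4,398,047 / 4.412 = 996,837 s ≈ 277 hours.

277 hours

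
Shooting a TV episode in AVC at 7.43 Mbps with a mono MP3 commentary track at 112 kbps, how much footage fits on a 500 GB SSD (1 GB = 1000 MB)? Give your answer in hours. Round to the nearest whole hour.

147 hours

Audio: 112 kbps = 0.112 Mbps.
Total bitrate: 7.43 + 0.112 = 7.542 Mbps.
Capacity: 500 GB = 4,000,000 Mb.
Recording time: 4,000,000 / 7.542 = 530,363 s ≈ 147 hours.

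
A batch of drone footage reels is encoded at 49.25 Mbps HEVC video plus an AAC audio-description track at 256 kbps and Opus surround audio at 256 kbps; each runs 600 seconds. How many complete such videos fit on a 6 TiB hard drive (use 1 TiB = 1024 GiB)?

Audio total: 256 + 256 = 512 kbps = 0.512 Mbps.
Total bitrate: 49.762 Mbps.
Per item: 49.762 Mbps × 600 s = 29,857 Mb = 3,732 MB.
Capacity: 6 TiB = 52,776,558 Mb; 1767.63 items → 1767 complete.

1767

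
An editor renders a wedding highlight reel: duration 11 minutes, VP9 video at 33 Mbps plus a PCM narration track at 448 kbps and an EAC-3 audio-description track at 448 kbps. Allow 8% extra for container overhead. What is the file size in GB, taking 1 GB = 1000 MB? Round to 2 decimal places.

11 min = 660 s
Audio total: 448 + 448 = 896 kbps = 0.896 Mbps.
Total bitrate: 33 + 0.896 = 33.896 Mbps.
Stream data: 33.896 Mbps × 660 s = 22371.4 Mb.
With 8% container overhead: ×1.08.
24,161 Mb ÷ 8 = 3,020 MB → 3.020 GB.

3.02 GB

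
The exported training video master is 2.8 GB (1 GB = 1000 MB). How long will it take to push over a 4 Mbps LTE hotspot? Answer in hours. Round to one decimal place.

1.6 hours

File: 2.8 GB = 22400.0 Mb.
At 4 Mbps: 22400.0 / 4 = 5600.0 s ≈ 1.56 hours.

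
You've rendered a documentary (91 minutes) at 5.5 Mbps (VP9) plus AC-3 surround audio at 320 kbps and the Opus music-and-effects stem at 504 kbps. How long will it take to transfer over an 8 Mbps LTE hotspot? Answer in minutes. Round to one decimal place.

91 min = 5460 s
Audio total: 320 + 504 = 824 kbps = 0.824 Mbps.
Total bitrate: 6.324 Mbps.
File: 6.324 Mbps × 5460 s = 34529.0 Mb.
At 8 Mbps: 34529.0 / 8 = 4316.1 s ≈ 71.9 minutes.

71.9 minutes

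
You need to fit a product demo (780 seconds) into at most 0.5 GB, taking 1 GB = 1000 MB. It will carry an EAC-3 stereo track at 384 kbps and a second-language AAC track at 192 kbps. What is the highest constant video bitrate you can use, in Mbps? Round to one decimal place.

4.6 Mbps

Budget: 0.5 GB = 4000.0 Mb.
Total bitrate budget: 4000.0 Mb / 780 s = 5.128 Mbps.
Audio total: 384 + 192 = 576 kbps = 0.576 Mbps.
Video: 5.128 − 0.576 = 4.552 Mbps.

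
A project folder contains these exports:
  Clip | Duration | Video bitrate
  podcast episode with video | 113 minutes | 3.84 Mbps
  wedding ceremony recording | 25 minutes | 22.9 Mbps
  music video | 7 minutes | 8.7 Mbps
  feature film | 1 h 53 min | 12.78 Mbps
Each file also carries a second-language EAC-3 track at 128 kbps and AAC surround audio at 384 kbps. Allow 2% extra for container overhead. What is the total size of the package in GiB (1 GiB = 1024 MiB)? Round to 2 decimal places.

Audio total: 128 + 384 = 512 kbps = 0.512 Mbps.
podcast episode with video: 4.352 Mbps × 6780 s × 1.02 = 30096.7 Mb
wedding ceremony recording: 23.412 Mbps × 1500 s × 1.02 = 35820.4 Mb
music video: 9.212 Mbps × 420 s × 1.02 = 3946.4 Mb
feature film: 13.292 Mbps × 6780 s × 1.02 = 91922.2 Mb
Total: 161785.6 Mb = 20223.2 MB.
= 18.83 GiB.

18.83 GiB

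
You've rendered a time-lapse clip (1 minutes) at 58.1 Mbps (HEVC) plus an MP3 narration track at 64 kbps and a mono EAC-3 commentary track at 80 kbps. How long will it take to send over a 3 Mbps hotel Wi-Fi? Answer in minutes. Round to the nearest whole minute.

19 minutes

Audio total: 64 + 80 = 144 kbps = 0.144 Mbps.
Total bitrate: 58.244 Mbps.
File: 58.244 Mbps × 60 s = 3494.6 Mb.
At 3 Mbps: 3494.6 / 3 = 1164.9 s ≈ 19.4 minutes.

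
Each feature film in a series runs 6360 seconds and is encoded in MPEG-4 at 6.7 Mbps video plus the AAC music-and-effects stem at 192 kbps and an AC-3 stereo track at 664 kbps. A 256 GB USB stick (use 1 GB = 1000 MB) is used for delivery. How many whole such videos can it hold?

42

Audio total: 192 + 664 = 856 kbps = 0.856 Mbps.
Total bitrate: 7.556 Mbps.
Per item: 7.556 Mbps × 6360 s = 48,056 Mb = 6,007 MB.
Capacity: 256 GB = 2,048,000 Mb; 42.62 items → 42 complete.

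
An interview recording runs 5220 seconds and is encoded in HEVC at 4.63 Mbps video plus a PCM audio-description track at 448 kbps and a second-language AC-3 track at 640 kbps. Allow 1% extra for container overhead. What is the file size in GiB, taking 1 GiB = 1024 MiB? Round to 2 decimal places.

Audio total: 448 + 640 = 1088 kbps = 1.088 Mbps.
Total bitrate: 4.63 + 1.088 = 5.718 Mbps.
Stream data: 5.718 Mbps × 5220 s = 29848.0 Mb.
With 1% container overhead: ×1.01.
30,146 Mb = 3,768,304,950 bytes ÷ 1,073,741,824 = 3.510 GiB.

3.51 GiB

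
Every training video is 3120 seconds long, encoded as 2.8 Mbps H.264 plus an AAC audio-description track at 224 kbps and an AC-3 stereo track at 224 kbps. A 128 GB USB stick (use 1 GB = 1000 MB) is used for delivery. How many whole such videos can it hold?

101

Audio total: 224 + 224 = 448 kbps = 0.448 Mbps.
Total bitrate: 3.248 Mbps.
Per item: 3.248 Mbps × 3120 s = 10,134 Mb = 1,267 MB.
Capacity: 128 GB = 1,024,000 Mb; 101.05 items → 101 complete.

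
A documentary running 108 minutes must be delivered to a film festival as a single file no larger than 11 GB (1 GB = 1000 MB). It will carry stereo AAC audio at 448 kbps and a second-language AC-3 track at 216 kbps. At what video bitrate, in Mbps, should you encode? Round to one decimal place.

12.9 Mbps

Budget: 11 GB = 88000.0 Mb.
108 min = 6480 s
Total bitrate budget: 88000.0 Mb / 6480 s = 13.580 Mbps.
Audio total: 448 + 216 = 664 kbps = 0.664 Mbps.
Video: 13.580 − 0.664 = 12.916 Mbps.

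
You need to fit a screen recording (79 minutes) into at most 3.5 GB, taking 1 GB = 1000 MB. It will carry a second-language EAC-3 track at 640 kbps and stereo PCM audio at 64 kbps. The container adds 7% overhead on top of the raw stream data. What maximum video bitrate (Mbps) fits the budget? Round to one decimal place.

Budget: 3.5 GB = 28000.0 Mb.
Stream payload after overhead: 28000.0 / 1.07 = 26168.2 Mb.
79 min = 4740 s
Total bitrate budget: 26168.2 Mb / 4740 s = 5.521 Mbps.
Audio total: 640 + 64 = 704 kbps = 0.704 Mbps.
Video: 5.521 − 0.704 = 4.817 Mbps.

4.8 Mbps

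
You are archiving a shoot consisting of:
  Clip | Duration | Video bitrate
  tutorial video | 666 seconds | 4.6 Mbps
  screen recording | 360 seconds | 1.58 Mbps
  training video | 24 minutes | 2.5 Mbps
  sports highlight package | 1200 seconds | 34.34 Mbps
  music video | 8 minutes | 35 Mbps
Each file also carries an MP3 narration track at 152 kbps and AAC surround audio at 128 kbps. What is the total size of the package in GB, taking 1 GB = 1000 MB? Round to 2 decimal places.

8.30 GB

Audio total: 152 + 128 = 280 kbps = 0.280 Mbps.
tutorial video: 4.880 Mbps × 666 s = 3250.1 Mb
screen recording: 1.860 Mbps × 360 s = 669.6 Mb
training video: 2.780 Mbps × 1440 s = 4003.2 Mb
sports highlight package: 34.620 Mbps × 1200 s = 41544.0 Mb
music video: 35.280 Mbps × 480 s = 16934.4 Mb
Total: 66401.3 Mb = 8300.2 MB.
= 8.300 GB.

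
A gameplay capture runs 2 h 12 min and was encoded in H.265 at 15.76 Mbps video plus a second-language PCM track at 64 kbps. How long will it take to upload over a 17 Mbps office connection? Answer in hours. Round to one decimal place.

2.0 hours

2 h 12 min = 132 min = 7920 s
Audio: 64 kbps = 0.064 Mbps.
Total bitrate: 15.824 Mbps.
File: 15.824 Mbps × 7920 s = 125326.1 Mb.
At 17 Mbps: 125326.1 / 17 = 7372.1 s ≈ 2.05 hours.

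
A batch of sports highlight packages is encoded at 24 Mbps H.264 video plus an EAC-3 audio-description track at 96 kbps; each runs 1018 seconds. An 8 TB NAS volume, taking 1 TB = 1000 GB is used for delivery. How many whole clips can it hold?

2609

Audio: 96 kbps = 0.096 Mbps.
Total bitrate: 24.096 Mbps.
Per item: 24.096 Mbps × 1018 s = 24,530 Mb = 3,066 MB.
Capacity: 8 TB = 64,000,000 Mb; 2609.08 items → 2609 complete.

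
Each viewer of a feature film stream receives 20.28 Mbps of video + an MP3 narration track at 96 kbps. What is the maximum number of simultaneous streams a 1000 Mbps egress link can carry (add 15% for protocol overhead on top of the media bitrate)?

Audio: 96 kbps = 0.096 Mbps.
Per-viewer media rate: 20.376 Mbps.
On the wire with 15% overhead: 23.432 Mbps.
1000 Mbps = 1,000 Mbps; 1,000 / 23.432 = 42.68 → 42 viewers.

42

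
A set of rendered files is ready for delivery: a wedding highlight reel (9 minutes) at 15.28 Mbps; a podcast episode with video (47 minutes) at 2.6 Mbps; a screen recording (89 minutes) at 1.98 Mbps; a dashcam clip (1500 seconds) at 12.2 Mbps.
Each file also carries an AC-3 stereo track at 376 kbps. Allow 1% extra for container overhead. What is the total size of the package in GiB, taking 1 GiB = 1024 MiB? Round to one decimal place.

Audio: 376 kbps = 0.376 Mbps.
wedding highlight reel: 15.656 Mbps × 540 s × 1.01 = 8538.8 Mb
podcast episode with video: 2.976 Mbps × 2820 s × 1.01 = 8476.2 Mb
screen recording: 2.356 Mbps × 5340 s × 1.01 = 12706.9 Mb
dashcam clip: 12.576 Mbps × 1500 s × 1.01 = 19052.6 Mb
Total: 48774.5 Mb = 6096.8 MB.
= 5.678 GiB.

5.7 GiB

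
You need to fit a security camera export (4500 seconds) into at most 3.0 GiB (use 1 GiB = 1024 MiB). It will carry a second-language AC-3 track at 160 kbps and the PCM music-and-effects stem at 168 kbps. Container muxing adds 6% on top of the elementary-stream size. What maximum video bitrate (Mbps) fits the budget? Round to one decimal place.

Budget: 3.0 GiB = 25769.8 Mb.
Stream payload after overhead: 25769.8 / 1.06 = 24311.1 Mb.
Total bitrate budget: 24311.1 Mb / 4500 s = 5.402 Mbps.
Audio total: 160 + 168 = 328 kbps = 0.328 Mbps.
Video: 5.402 − 0.328 = 5.074 Mbps.

5.1 Mbps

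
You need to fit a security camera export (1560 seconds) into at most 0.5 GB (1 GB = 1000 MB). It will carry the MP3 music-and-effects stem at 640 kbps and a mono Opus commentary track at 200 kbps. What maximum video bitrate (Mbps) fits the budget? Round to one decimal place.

Budget: 0.5 GB = 4000.0 Mb.
Total bitrate budget: 4000.0 Mb / 1560 s = 2.564 Mbps.
Audio total: 640 + 200 = 840 kbps = 0.840 Mbps.
Video: 2.564 − 0.840 = 1.724 Mbps.

1.7 Mbps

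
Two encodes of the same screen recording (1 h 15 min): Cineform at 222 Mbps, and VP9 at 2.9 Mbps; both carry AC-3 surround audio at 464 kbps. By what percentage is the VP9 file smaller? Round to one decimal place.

1 h 15 min = 75 min = 4500 s
Audio: 464 kbps = 0.464 Mbps.
Cineform: 222.464 Mbps × 4500 s = 1001088.0 Mb = 125.136 GB.
VP9: 3.364 Mbps × 4500 s = 15138.0 Mb = 1.892 GB.
Reduction: (1 − 1.892/125.136) × 100 = 98.49%.

98.5%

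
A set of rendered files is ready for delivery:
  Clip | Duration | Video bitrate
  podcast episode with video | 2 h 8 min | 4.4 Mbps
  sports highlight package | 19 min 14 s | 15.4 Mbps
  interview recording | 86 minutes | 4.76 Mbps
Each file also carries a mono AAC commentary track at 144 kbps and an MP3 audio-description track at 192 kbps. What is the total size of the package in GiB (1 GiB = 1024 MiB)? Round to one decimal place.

9.4 GiB

Audio total: 144 + 192 = 336 kbps = 0.336 Mbps.
podcast episode with video: 4.736 Mbps × 7680 s = 36372.5 Mb
sports highlight package: 15.736 Mbps × 1154 s = 18159.3 Mb
interview recording: 5.096 Mbps × 5160 s = 26295.4 Mb
Total: 80827.2 Mb = 10103.4 MB.
= 9.410 GiB.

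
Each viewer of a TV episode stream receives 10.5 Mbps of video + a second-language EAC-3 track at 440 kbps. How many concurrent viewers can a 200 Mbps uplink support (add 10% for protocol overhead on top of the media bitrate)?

Audio: 440 kbps = 0.440 Mbps.
Per-viewer media rate: 10.940 Mbps.
On the wire with 10% overhead: 12.034 Mbps.
200 Mbps = 200.0 Mbps; 200.0 / 12.034 = 16.62 → 16 viewers.

16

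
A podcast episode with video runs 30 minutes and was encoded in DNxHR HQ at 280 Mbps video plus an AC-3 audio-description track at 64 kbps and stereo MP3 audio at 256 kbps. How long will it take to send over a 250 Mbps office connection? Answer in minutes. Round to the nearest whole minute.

30 min = 1800 s
Audio total: 64 + 256 = 320 kbps = 0.320 Mbps.
Total bitrate: 280.320 Mbps.
File: 280.320 Mbps × 1800 s = 504576.0 Mb.
At 250 Mbps: 504576.0 / 250 = 2018.3 s ≈ 33.6 minutes.

34 minutes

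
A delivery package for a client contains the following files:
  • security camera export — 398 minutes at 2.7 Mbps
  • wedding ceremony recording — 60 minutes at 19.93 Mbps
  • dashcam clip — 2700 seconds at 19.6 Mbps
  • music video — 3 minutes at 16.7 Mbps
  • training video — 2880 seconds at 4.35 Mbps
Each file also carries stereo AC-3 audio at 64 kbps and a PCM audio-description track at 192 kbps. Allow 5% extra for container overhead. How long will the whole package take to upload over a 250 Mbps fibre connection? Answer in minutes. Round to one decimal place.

14.9 minutes

Audio total: 64 + 192 = 256 kbps = 0.256 Mbps.
security camera export: 2.956 Mbps × 23880 s × 1.05 = 74118.7 Mb
wedding ceremony recording: 20.186 Mbps × 3600 s × 1.05 = 76303.1 Mb
dashcam clip: 19.856 Mbps × 2700 s × 1.05 = 56291.8 Mb
music video: 16.956 Mbps × 180 s × 1.05 = 3204.7 Mb
training video: 4.606 Mbps × 2880 s × 1.05 = 13928.5 Mb
Total: 223846.8 Mb = 27980.9 MB.
At 250 Mbps: 223846.8 / 250 = 895 s ≈ 14.9 minutes.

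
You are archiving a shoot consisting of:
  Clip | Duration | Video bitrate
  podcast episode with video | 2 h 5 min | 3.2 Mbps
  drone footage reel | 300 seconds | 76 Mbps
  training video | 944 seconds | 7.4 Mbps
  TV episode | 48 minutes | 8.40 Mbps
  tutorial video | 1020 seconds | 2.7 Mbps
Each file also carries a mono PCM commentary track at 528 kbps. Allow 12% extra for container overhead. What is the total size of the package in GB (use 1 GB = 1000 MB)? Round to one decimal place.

Audio: 528 kbps = 0.528 Mbps.
podcast episode with video: 3.728 Mbps × 7500 s × 1.12 = 31315.2 Mb
drone footage reel: 76.528 Mbps × 300 s × 1.12 = 25713.4 Mb
training video: 7.928 Mbps × 944 s × 1.12 = 8382.1 Mb
TV episode: 8.928 Mbps × 2880 s × 1.12 = 28798.2 Mb
tutorial video: 3.228 Mbps × 1020 s × 1.12 = 3687.7 Mb
Total: 97896.5 Mb = 12237.1 MB.
= 12.24 GB.

12.2 GB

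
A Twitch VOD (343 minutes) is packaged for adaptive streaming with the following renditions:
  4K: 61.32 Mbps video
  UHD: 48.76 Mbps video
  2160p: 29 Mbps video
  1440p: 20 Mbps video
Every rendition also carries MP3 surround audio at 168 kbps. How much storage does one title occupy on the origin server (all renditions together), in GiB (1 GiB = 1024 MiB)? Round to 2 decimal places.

382.74 GiB

343 min = 20580 s
Audio: 168 kbps = 0.168 Mbps.
Sum of rendition bitrates: (61.32+0.168) + (48.76+0.168) + (29+0.168) + (20+0.168) = 159.752 Mbps.
× 20580 s = 3,287,696 Mb = 410,962 MB = 382.7 GiB.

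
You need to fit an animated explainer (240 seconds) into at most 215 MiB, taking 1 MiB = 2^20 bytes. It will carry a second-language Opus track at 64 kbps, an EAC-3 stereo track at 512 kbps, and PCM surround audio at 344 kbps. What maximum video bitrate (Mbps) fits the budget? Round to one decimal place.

Budget: 215 MiB = 1803.6 Mb.
Total bitrate budget: 1803.6 Mb / 240 s = 7.515 Mbps.
Audio total: 64 + 512 + 344 = 920 kbps = 0.920 Mbps.
Video: 7.515 − 0.920 = 6.595 Mbps.

6.6 Mbps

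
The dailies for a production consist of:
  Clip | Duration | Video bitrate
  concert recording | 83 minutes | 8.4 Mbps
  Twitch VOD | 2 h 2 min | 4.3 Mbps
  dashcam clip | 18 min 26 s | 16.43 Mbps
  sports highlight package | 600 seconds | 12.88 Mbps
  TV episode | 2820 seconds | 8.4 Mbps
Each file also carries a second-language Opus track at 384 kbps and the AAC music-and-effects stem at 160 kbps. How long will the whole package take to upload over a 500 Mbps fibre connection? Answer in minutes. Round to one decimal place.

4.4 minutes

Audio total: 384 + 160 = 544 kbps = 0.544 Mbps.
concert recording: 8.944 Mbps × 4980 s = 44541.1 Mb
Twitch VOD: 4.844 Mbps × 7320 s = 35458.1 Mb
dashcam clip: 16.974 Mbps × 1106 s = 18773.2 Mb
sports highlight package: 13.424 Mbps × 600 s = 8054.4 Mb
TV episode: 8.944 Mbps × 2820 s = 25222.1 Mb
Total: 132048.9 Mb = 16506.1 MB.
At 500 Mbps: 132048.9 / 500 = 264 s ≈ 4.4 minutes.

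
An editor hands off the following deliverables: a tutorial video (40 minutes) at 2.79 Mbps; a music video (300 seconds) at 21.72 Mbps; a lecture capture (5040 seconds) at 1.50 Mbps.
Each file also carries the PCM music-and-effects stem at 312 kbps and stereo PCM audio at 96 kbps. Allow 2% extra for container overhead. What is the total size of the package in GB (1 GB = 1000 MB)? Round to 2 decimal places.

Audio total: 312 + 96 = 408 kbps = 0.408 Mbps.
tutorial video: 3.198 Mbps × 2400 s × 1.02 = 7828.7 Mb
music video: 22.128 Mbps × 300 s × 1.02 = 6771.2 Mb
lecture capture: 1.908 Mbps × 5040 s × 1.02 = 9808.6 Mb
Total: 24408.5 Mb = 3051.1 MB.
= 3.051 GB.

3.05 GB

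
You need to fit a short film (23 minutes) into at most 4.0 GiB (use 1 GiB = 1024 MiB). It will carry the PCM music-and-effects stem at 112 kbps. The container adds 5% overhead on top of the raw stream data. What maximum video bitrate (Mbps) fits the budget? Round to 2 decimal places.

23.60 Mbps

Budget: 4.0 GiB = 34359.7 Mb.
Stream payload after overhead: 34359.7 / 1.05 = 32723.6 Mb.
23 min = 1380 s
Total bitrate budget: 32723.6 Mb / 1380 s = 23.713 Mbps.
Audio: 112 kbps = 0.112 Mbps.
Video: 23.713 − 0.112 = 23.601 Mbps.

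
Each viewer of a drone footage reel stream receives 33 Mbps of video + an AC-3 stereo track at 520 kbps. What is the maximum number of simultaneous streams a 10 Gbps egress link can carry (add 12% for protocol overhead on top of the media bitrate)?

Audio: 520 kbps = 0.520 Mbps.
Per-viewer media rate: 33.520 Mbps.
On the wire with 12% overhead: 37.542 Mbps.
10 Gbps = 10,000 Mbps; 10,000 / 37.542 = 266.37 → 266 viewers.

266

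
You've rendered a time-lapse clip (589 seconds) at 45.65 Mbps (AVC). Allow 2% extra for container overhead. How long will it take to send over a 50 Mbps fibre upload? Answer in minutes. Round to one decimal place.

9.1 minutes

File: 45.650 Mbps × 589 s = 26887.8 Mb.
With 2% container overhead: ×1.02. → 27425.6 Mb.
At 50 Mbps: 27425.6 / 50 = 548.5 s ≈ 9.14 minutes.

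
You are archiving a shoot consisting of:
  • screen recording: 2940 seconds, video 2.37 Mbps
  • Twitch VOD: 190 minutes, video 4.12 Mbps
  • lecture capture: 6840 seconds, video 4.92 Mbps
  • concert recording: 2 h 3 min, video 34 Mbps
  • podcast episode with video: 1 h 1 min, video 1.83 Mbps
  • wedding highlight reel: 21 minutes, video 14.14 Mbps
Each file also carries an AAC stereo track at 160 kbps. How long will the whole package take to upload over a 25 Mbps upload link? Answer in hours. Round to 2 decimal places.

Audio: 160 kbps = 0.160 Mbps.
screen recording: 2.530 Mbps × 2940 s = 7438.2 Mb
Twitch VOD: 4.280 Mbps × 11400 s = 48792.0 Mb
lecture capture: 5.080 Mbps × 6840 s = 34747.2 Mb
concert recording: 34.160 Mbps × 7380 s = 252100.8 Mb
podcast episode with video: 1.990 Mbps × 3660 s = 7283.4 Mb
wedding highlight reel: 14.300 Mbps × 1260 s = 18018.0 Mb
Total: 368379.6 Mb = 46047.4 MB.
At 25 Mbps: 368379.6 / 25 = 14735 s ≈ 4.09 hours.

4.09 hours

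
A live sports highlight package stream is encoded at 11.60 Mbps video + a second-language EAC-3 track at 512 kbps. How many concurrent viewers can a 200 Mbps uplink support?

Audio: 512 kbps = 0.512 Mbps.
Per-viewer media rate: 12.112 Mbps.
200 Mbps = 200.0 Mbps; 200.0 / 12.112 = 16.51 → 16 viewers.

16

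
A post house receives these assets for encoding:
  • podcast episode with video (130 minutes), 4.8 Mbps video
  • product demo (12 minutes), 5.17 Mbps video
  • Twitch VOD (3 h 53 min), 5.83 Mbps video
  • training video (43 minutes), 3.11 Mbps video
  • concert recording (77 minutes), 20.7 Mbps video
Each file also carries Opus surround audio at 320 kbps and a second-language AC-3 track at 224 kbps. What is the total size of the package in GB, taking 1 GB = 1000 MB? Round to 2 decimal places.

30.31 GB

Audio total: 320 + 224 = 544 kbps = 0.544 Mbps.
podcast episode with video: 5.344 Mbps × 7800 s = 41683.2 Mb
product demo: 5.714 Mbps × 720 s = 4114.1 Mb
Twitch VOD: 6.374 Mbps × 13980 s = 89108.5 Mb
training video: 3.654 Mbps × 2580 s = 9427.3 Mb
concert recording: 21.244 Mbps × 4620 s = 98147.3 Mb
Total: 242480.4 Mb = 30310.0 MB.
= 30.31 GB.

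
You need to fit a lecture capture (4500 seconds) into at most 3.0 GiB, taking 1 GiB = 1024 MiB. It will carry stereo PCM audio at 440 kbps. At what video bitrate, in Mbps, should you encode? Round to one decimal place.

Budget: 3.0 GiB = 25769.8 Mb.
Total bitrate budget: 25769.8 Mb / 4500 s = 5.727 Mbps.
Audio: 440 kbps = 0.440 Mbps.
Video: 5.727 − 0.440 = 5.287 Mbps.

5.3 Mbps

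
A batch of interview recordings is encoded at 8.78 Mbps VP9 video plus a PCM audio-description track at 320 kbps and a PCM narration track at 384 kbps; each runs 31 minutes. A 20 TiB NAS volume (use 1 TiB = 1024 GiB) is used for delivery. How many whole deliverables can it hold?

9972

31 min = 1860 s
Audio total: 320 + 384 = 704 kbps = 0.704 Mbps.
Total bitrate: 9.484 Mbps.
Per item: 9.484 Mbps × 1860 s = 17,640 Mb = 2,205 MB.
Capacity: 20 TiB = 175,921,860 Mb; 9972.76 items → 9972 complete.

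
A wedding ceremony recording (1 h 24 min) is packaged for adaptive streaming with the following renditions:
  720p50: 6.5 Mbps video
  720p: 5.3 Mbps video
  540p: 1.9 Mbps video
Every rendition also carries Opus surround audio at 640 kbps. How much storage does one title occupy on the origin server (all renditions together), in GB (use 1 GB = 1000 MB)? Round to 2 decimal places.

9.84 GB

1 h 24 min = 84 min = 5040 s
Audio: 640 kbps = 0.640 Mbps.
Sum of rendition bitrates: (6.5+0.640) + (5.3+0.640) + (1.9+0.640) = 15.620 Mbps.
× 5040 s = 78,725 Mb = 9,841 MB = 9.841 GB.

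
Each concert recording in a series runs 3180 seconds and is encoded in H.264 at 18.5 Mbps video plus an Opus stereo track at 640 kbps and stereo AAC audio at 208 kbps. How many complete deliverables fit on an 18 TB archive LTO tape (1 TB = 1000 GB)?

2340

Audio total: 640 + 208 = 848 kbps = 0.848 Mbps.
Total bitrate: 19.348 Mbps.
Per item: 19.348 Mbps × 3180 s = 61,527 Mb = 7,691 MB.
Capacity: 18 TB = 144,000,000 Mb; 2340.45 items → 2340 complete.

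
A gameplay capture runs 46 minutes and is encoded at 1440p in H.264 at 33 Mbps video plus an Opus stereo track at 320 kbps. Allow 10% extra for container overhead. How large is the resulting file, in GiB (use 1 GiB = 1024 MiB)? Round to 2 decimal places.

11.78 GiB

46 min = 2760 s
Audio: 320 kbps = 0.320 Mbps.
Total bitrate: 33 + 0.320 = 33.320 Mbps.
Stream data: 33.320 Mbps × 2760 s = 91963.2 Mb.
With 10% container overhead: ×1.10.
101,160 Mb = 12,644,940,000 bytes ÷ 1,073,741,824 = 11.78 GiB.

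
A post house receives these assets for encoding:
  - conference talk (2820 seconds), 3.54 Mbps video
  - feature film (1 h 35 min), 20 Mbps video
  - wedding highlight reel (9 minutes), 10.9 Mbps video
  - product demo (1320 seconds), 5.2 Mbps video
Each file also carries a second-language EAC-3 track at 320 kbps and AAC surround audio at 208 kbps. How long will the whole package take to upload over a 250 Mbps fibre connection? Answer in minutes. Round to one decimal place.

Audio total: 320 + 208 = 528 kbps = 0.528 Mbps.
conference talk: 4.068 Mbps × 2820 s = 11471.8 Mb
feature film: 20.528 Mbps × 5700 s = 117009.6 Mb
wedding highlight reel: 11.428 Mbps × 540 s = 6171.1 Mb
product demo: 5.728 Mbps × 1320 s = 7561.0 Mb
Total: 142213.4 Mb = 17776.7 MB.
At 250 Mbps: 142213.4 / 250 = 569 s ≈ 9.48 minutes.

9.5 minutes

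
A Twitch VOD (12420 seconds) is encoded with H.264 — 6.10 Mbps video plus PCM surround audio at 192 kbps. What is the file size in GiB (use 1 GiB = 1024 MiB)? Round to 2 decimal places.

9.10 GiB

Audio: 192 kbps = 0.192 Mbps.
Total bitrate: 6.10 + 0.192 = 6.292 Mbps.
Stream data: 6.292 Mbps × 12420 s = 78146.6 Mb.
78,147 Mb = 9,768,330,000 bytes ÷ 1,073,741,824 = 9.097 GiB.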